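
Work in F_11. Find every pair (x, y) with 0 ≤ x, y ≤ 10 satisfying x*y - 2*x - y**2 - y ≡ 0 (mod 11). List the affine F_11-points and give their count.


Affine F_11-points: {(0, 0), (0, 10), (1, 3), (1, 8), (5, 6), (5, 9), (9, 1), (9, 7), (10, 4), (10, 5)}; count = 10.

For each of the 121 pairs (x, y) ∈ F_11², evaluate f(x, y) mod 11. Record the zeros.
  x = 0: [0↦0, 1↦9, 2↦5, 3↦10, 4↦2, 5↦3, 6↦2, 7↦10, 8↦5, 9↦9, 10↦0]  zeros at y ∈ {0, 10}
  x = 1: [0↦9, 1↦8, 2↦5, 3↦0, 4↦4, 5↦6, 6↦6, 7↦4, 8↦0, 9↦5, 10↦8]  zeros at y ∈ {3, 8}
  x = 2: [0↦7, 1↦7, 2↦5, 3↦1, 4↦6, 5↦9, 6↦10, 7↦9, 8↦6, 9↦1, 10↦5]  zeros at y ∈ ∅
  x = 3: [0↦5, 1↦6, 2↦5, 3↦2, 4↦8, 5↦1, 6↦3, 7↦3, 8↦1, 9↦8, 10↦2]  zeros at y ∈ ∅
  x = 4: [0↦3, 1↦5, 2↦5, 3↦3, 4↦10, 5↦4, 6↦7, 7↦8, 8↦7, 9↦4, 10↦10]  zeros at y ∈ ∅
  x = 5: [0↦1, 1↦4, 2↦5, 3↦4, 4↦1, 5↦7, 6↦0, 7↦2, 8↦2, 9↦0, 10↦7]  zeros at y ∈ {6, 9}
  x = 6: [0↦10, 1↦3, 2↦5, 3↦5, 4↦3, 5↦10, 6↦4, 7↦7, 8↦8, 9↦7, 10↦4]  zeros at y ∈ ∅
  x = 7: [0↦8, 1↦2, 2↦5, 3↦6, 4↦5, 5↦2, 6↦8, 7↦1, 8↦3, 9↦3, 10↦1]  zeros at y ∈ ∅
  x = 8: [0↦6, 1↦1, 2↦5, 3↦7, 4↦7, 5↦5, 6↦1, 7↦6, 8↦9, 9↦10, 10↦9]  zeros at y ∈ ∅
  x = 9: [0↦4, 1↦0, 2↦5, 3↦8, 4↦9, 5↦8, 6↦5, 7↦0, 8↦4, 9↦6, 10↦6]  zeros at y ∈ {1, 7}
  x = 10: [0↦2, 1↦10, 2↦5, 3↦9, 4↦0, 5↦0, 6↦9, 7↦5, 8↦10, 9↦2, 10↦3]  zeros at y ∈ {4, 5}
Collecting zeros: affine points = {(0, 0), (0, 10), (1, 3), (1, 8), (5, 6), (5, 9), (9, 1), (9, 7), (10, 4), (10, 5)}.
Total count |C(F_11)_aff| = 10.


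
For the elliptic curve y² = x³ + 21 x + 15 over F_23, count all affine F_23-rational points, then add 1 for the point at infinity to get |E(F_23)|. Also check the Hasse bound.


Affine points = {(3, 6), (3, 17), (4, 5), (4, 18), (6, 9), (6, 14), (9, 6), (9, 17), (10, 11), (10, 12), (11, 6), (11, 17), (13, 1), (13, 22), (15, 5), (15, 18), (16, 10), (16, 13), (17, 8), (17, 15), (22, 4), (22, 19)}; affine count = 22; |E(F_23)| = 23.

Discriminant check: Δ ∝ 4a³ + 27b² = 4·21³ + 27·15² = 4·9261 + 27·225 ≡ 17 (mod 23). Nonzero ⇒ E is nonsingular.
For each x ∈ F_23, compute rhs = x³ + 21·x + 15 mod 23, then count y ∈ F_23 with y² ≡ rhs.
  x = 0: rhs = 15, matching y values: none (0 points).
  x = 1: rhs = 14, matching y values: none (0 points).
  x = 2: rhs = 19, matching y values: none (0 points).
  x = 3: rhs = 13, matching y values: 6, 17 (2 points).
  x = 4: rhs = 2, matching y values: 5, 18 (2 points).
  x = 5: rhs = 15, matching y values: none (0 points).
  x = 6: rhs = 12, matching y values: 9, 14 (2 points).
  x = 7: rhs = 22, matching y values: none (0 points).
  x = 8: rhs = 5, matching y values: none (0 points).
  x = 9: rhs = 13, matching y values: 6, 17 (2 points).
  x = 10: rhs = 6, matching y values: 11, 12 (2 points).
  x = 11: rhs = 13, matching y values: 6, 17 (2 points).
  x = 12: rhs = 17, matching y values: none (0 points).
  x = 13: rhs = 1, matching y values: 1, 22 (2 points).
  x = 14: rhs = 17, matching y values: none (0 points).
  x = 15: rhs = 2, matching y values: 5, 18 (2 points).
  x = 16: rhs = 8, matching y values: 10, 13 (2 points).
  x = 17: rhs = 18, matching y values: 8, 15 (2 points).
  x = 18: rhs = 15, matching y values: none (0 points).
  x = 19: rhs = 5, matching y values: none (0 points).
  x = 20: rhs = 17, matching y values: none (0 points).
  x = 21: rhs = 11, matching y values: none (0 points).
  x = 22: rhs = 16, matching y values: 4, 19 (2 points).
Total affine count: 22.
Full point count |E(F_23)| = 22 + 1 = 23.
Hasse bound: |23 − (23+1)| = |-1| = 1 ≤ 2√23 ≈ 9.5917 ✓.


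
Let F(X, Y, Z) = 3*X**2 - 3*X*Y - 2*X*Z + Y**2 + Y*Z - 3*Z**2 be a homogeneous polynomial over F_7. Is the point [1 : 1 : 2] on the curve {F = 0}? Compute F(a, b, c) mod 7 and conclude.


F(1,1,2) ≡ 1 (mod 7); P is NOT on the curve.

Evaluate F(1, 1, 2) term-by-term (mod 7).
  3*X**2 ↦ 3·1·1·1 = 3
  -3*X*Y ↦ -3·1·1·1 = -3
  -2*X*Z ↦ -2·1·1·2 = -4
  Y**2 ↦ 1·1·1·1 = 1
  Y*Z ↦ 1·1·1·2 = 2
  -3*Z**2 ↦ -3·1·1·4 = -12
Sum: F(1, 1, 2) = (3) + (-3) + (-4) + (1) + (2) + (-12) = -13.
Reducing mod 7: -13 ≡ 1 (mod 7).
Since F(a, b, c) ≡ 1 ≠ 0 (mod 7), P does NOT lie on the curve.


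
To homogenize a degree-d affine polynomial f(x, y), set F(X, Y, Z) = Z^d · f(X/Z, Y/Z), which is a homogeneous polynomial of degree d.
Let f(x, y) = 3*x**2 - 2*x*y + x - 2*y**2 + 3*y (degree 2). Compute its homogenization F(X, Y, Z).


F(X, Y, Z) = 3*X**2 - 2*X*Y + X*Z - 2*Y**2 + 3*Y*Z

deg(f) = 2.
Substitute x = X/Z, y = Y/Z into f, then multiply by Z^2.
  monomial 3·x^2·y^0 ↦ 3·X^2·Y^0·Z^0.
  monomial -2·x^1·y^1 ↦ -2·X^1·Y^1·Z^0.
  monomial 1·x^1·y^0 ↦ 1·X^1·Y^0·Z^1.
  monomial -2·x^0·y^2 ↦ -2·X^0·Y^2·Z^0.
  monomial 3·x^0·y^1 ↦ 3·X^0·Y^1·Z^1.
Collecting: F(X, Y, Z) = 3*X**2 - 2*X*Y + X*Z - 2*Y**2 + 3*Y*Z.


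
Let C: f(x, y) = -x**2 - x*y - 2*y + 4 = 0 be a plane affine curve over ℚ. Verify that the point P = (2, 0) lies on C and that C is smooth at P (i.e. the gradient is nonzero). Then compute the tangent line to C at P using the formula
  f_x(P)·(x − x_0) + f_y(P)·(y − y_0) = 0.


Tangent line at P: -4*x - 4*y + 8 = 0.

Step 1: f(2, 0) = 0, so P lies on C.
Step 2: partial derivatives
  f_x(x, y) = -2*x - y, f_y(x, y) = -x - 2.
  f_x(P) = -4, f_y(P) = -4 (gradient nonzero, so P is smooth).
Step 3: tangent line at P: -4·(x − 2) + -4·(y − 0) = 0.
Expanding: -4*x - 4*y + 8 = 0.


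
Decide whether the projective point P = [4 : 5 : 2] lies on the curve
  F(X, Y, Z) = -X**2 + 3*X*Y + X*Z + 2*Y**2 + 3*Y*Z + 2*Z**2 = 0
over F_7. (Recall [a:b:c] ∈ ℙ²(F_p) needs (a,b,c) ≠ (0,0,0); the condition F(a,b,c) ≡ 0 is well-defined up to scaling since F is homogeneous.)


F(4,5,2) ≡ 0 (mod 7); P is on the curve.

Evaluate F(4, 5, 2) term-by-term (mod 7).
  -X**2 ↦ -1·16·1·1 = -16
  3*X*Y ↦ 3·4·5·1 = 60
  X*Z ↦ 1·4·1·2 = 8
  2*Y**2 ↦ 2·1·25·1 = 50
  3*Y*Z ↦ 3·1·5·2 = 30
  2*Z**2 ↦ 2·1·1·4 = 8
Sum: F(4, 5, 2) = (-16) + (60) + (8) + (50) + (30) + (8) = 140.
Reducing mod 7: 140 ≡ 0 (mod 7).
Since F(a, b, c) ≡ 0 (mod 7), P lies on the curve.


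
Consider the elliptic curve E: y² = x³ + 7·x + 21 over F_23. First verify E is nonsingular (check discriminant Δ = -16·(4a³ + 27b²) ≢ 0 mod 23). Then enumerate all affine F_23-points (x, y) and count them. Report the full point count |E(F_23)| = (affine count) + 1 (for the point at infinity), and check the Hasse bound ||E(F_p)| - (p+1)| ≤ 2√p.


Affine points = {(1, 11), (1, 12), (3, 0), (6, 7), (6, 16), (9, 10), (9, 13), (11, 7), (11, 16), (12, 4), (12, 19), (13, 3), (13, 20), (17, 4), (17, 19), (22, 6), (22, 17)}; affine count = 17; |E(F_23)| = 18.

Discriminant check: Δ ∝ 4a³ + 27b² = 4·7³ + 27·21² = 4·343 + 27·441 ≡ 8 (mod 23). Nonzero ⇒ E is nonsingular.
For each x ∈ F_23, compute rhs = x³ + 7·x + 21 mod 23, then count y ∈ F_23 with y² ≡ rhs.
  x = 0: rhs = 21, matching y values: none (0 points).
  x = 1: rhs = 6, matching y values: 11, 12 (2 points).
  x = 2: rhs = 20, matching y values: none (0 points).
  x = 3: rhs = 0, matching y values: 0 (1 points).
  x = 4: rhs = 21, matching y values: none (0 points).
  x = 5: rhs = 20, matching y values: none (0 points).
  x = 6: rhs = 3, matching y values: 7, 16 (2 points).
  x = 7: rhs = 22, matching y values: none (0 points).
  x = 8: rhs = 14, matching y values: none (0 points).
  x = 9: rhs = 8, matching y values: 10, 13 (2 points).
  x = 10: rhs = 10, matching y values: none (0 points).
  x = 11: rhs = 3, matching y values: 7, 16 (2 points).
  x = 12: rhs = 16, matching y values: 4, 19 (2 points).
  x = 13: rhs = 9, matching y values: 3, 20 (2 points).
  x = 14: rhs = 11, matching y values: none (0 points).
  x = 15: rhs = 5, matching y values: none (0 points).
  x = 16: rhs = 20, matching y values: none (0 points).
  x = 17: rhs = 16, matching y values: 4, 19 (2 points).
  x = 18: rhs = 22, matching y values: none (0 points).
  x = 19: rhs = 21, matching y values: none (0 points).
  x = 20: rhs = 19, matching y values: none (0 points).
  x = 21: rhs = 22, matching y values: none (0 points).
  x = 22: rhs = 13, matching y values: 6, 17 (2 points).
Total affine count: 17.
Full point count |E(F_23)| = 17 + 1 = 18.
Hasse bound: |18 − (23+1)| = |-6| = 6 ≤ 2√23 ≈ 9.5917 ✓.


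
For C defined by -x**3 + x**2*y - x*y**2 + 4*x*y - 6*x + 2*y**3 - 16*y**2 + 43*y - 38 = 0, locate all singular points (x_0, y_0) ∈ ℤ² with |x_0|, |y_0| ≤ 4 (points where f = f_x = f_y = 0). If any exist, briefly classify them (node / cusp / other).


Singular points: {(1, 3)}; classification: cusp.

Compute partial derivatives:
  f_x = -3*x**2 + 2*x*y - y**2 + 4*y - 6.
  f_y = x**2 - 2*x*y + 4*x + 6*y**2 - 32*y + 43.
Scan x_0 ∈ {−4, ..., 4}. For each x_0, f_y(x_0, y) is a polynomial in y; find its integer roots y ∈ {−4, ..., 4}, then test f_x and f at those candidates.
  x = -4: f_y(-4, y) = 6*y**2 - 24*y + 43; no integer root y with |y| ≤ 4.
  x = -3: f_y(-3, y) = 6*y**2 - 26*y + 40; no integer root y with |y| ≤ 4.
  x = -2: f_y(-2, y) = 6*y**2 - 28*y + 39; no integer root y with |y| ≤ 4.
  x = -1: f_y(-1, y) = 6*y**2 - 30*y + 40; no integer root y with |y| ≤ 4.
  x = 0: f_y(0, y) = 6*y**2 - 32*y + 43; no integer root y with |y| ≤ 4.
  x = 1: f_y(1, y) = 6*y**2 - 34*y + 48; vanishes at y ∈ {3}. (1, 3): f_x = 0, f = 0 — SINGULAR.
  x = 2: f_y(2, y) = 6*y**2 - 36*y + 55; no integer root y with |y| ≤ 4.
  x = 3: f_y(3, y) = 6*y**2 - 38*y + 64; no integer root y with |y| ≤ 4.
  x = 4: f_y(4, y) = 6*y**2 - 40*y + 75; no integer root y with |y| ≤ 4.
Only singular point on the grid: (1, 3).
Classify: substitute x = 1 + u, y = 3 + v and expand: f = -u**3 + u**2*v - u*v**2 + 2*v**3 + v**2.
No constant or linear terms (consistent with a singular point). Quadratic part: v**2. Cubic part: -u**3 + u**2*v - u*v**2 + 2*v**3.
The quadratic part v**2 is a perfect square, so there is a single (double) tangent line v = 0, i.e. y = 3. Restricting the cubic part to that line (v = 0) leaves -u**3 ≠ 0, so f is not divisible by v and the branch is v² ≈ u**3 to lowest order — this is a cusp.
Classification: cusp.


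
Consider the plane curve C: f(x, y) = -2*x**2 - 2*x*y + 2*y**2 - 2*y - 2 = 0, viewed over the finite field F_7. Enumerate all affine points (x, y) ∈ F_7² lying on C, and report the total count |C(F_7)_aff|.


Affine F_7-points: {(2, 1), (2, 2), (3, 2), (4, 1), (4, 4), (5, 3), (6, 3), (6, 4)}; count = 8.

For each of the 49 pairs (x, y) ∈ F_7², evaluate f(x, y) mod 7. Record the zeros.
  x = 0: [0↦5, 1↦5, 2↦2, 3↦3, 4↦1, 5↦3, 6↦2]  zeros at y ∈ ∅
  x = 1: [0↦3, 1↦1, 2↦3, 3↦2, 4↦5, 5↦5, 6↦2]  zeros at y ∈ ∅
  x = 2: [0↦4, 1↦0, 2↦0, 3↦4, 4↦5, 5↦3, 6↦5]  zeros at y ∈ {1, 2}
  x = 3: [0↦1, 1↦2, 2↦0, 3↦2, 4↦1, 5↦4, 6↦4]  zeros at y ∈ {2}
  x = 4: [0↦1, 1↦0, 2↦3, 3↦3, 4↦0, 5↦1, 6↦6]  zeros at y ∈ {1, 4}
  x = 5: [0↦4, 1↦1, 2↦2, 3↦0, 4↦2, 5↦1, 6↦4]  zeros at y ∈ {3}
  x = 6: [0↦3, 1↦5, 2↦4, 3↦0, 4↦0, 5↦4, 6↦5]  zeros at y ∈ {3, 4}
Collecting zeros: affine points = {(2, 1), (2, 2), (3, 2), (4, 1), (4, 4), (5, 3), (6, 3), (6, 4)}.
Total count |C(F_7)_aff| = 8.


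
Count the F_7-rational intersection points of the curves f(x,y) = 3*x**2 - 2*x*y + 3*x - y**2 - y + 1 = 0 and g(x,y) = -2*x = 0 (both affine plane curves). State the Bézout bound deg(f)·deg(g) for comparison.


Common zeros: ∅; count = 0; Bézout bound = 2.

deg(f) = 2, deg(g) = 1, so Bézout bound = 2.
Scan x ∈ F_7. For each x, list the y ∈ F_7 with f(x, y) ≡ 0 and those with g(x, y) ≡ 0 (mod 7); the common zeros in that column are the intersection.
  x = 0: f ≡ 0 at y ∈ ∅; g ≡ 0 at y ∈ {0, 1, 2, 3, 4, 5, 6}; common: ∅.
  x = 1: f ≡ 0 at y ∈ {0, 4}; g ≡ 0 at y ∈ ∅; common: ∅.
  x = 2: f ≡ 0 at y ∈ ∅; g ≡ 0 at y ∈ ∅; common: ∅.
  x = 3: f ≡ 0 at y ∈ {3, 4}; g ≡ 0 at y ∈ ∅; common: ∅.
  x = 4: f ≡ 0 at y ∈ ∅; g ≡ 0 at y ∈ ∅; common: ∅.
  x = 5: f ≡ 0 at y ∈ {0, 3}; g ≡ 0 at y ∈ ∅; common: ∅.
  x = 6: f ≡ 0 at y ∈ ∅; g ≡ 0 at y ∈ ∅; common: ∅.
Collecting: common zeros = ∅, so the count is 0.
Comparison with the Bézout bound: 0 ≤ 2 = deg(f)·deg(g), as expected for curves with no common component (the affine F_7-count falls short of the bound because intersections may lie at infinity, over extension fields, or carry multiplicity).


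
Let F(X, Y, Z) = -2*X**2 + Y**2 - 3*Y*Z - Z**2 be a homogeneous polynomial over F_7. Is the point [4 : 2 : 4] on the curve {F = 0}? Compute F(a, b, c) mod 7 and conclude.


F(4,2,4) ≡ 2 (mod 7); P is NOT on the curve.

Evaluate F(4, 2, 4) term-by-term (mod 7).
  -2*X**2 ↦ -2·16·1·1 = -32
  Y**2 ↦ 1·1·4·1 = 4
  -3*Y*Z ↦ -3·1·2·4 = -24
  -Z**2 ↦ -1·1·1·16 = -16
Sum: F(4, 2, 4) = (-32) + (4) + (-24) + (-16) = -68.
Reducing mod 7: -68 ≡ 2 (mod 7).
Since F(a, b, c) ≡ 2 ≠ 0 (mod 7), P does NOT lie on the curve.


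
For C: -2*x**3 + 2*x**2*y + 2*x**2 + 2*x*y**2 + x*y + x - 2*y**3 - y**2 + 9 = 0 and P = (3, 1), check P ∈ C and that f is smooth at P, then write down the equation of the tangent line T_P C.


Tangent line at P: -26*x + 25*y + 53 = 0.

Step 1: f(3, 1) = 0, so P lies on C.
Step 2: partial derivatives
  f_x(x, y) = -6*x**2 + 4*x*y + 4*x + 2*y**2 + y + 1, f_y(x, y) = 2*x**2 + 4*x*y + x - 6*y**2 - 2*y.
  f_x(P) = -26, f_y(P) = 25 (gradient nonzero, so P is smooth).
Step 3: tangent line at P: -26·(x − 3) + 25·(y − 1) = 0.
Expanding: -26*x + 25*y + 53 = 0.


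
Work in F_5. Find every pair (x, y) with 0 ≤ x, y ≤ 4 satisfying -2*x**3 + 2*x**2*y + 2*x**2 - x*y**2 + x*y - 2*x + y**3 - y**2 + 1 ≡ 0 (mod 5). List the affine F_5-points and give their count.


Affine F_5-points: {(0, 2), (1, 2), (2, 2), (2, 4), (4, 4)}; count = 5.

For each of the 25 pairs (x, y) ∈ F_5², evaluate f(x, y) mod 5. Record the zeros.
  x = 0: [0↦1, 1↦1, 2↦0, 3↦4, 4↦4]  zeros at y ∈ {2}
  x = 1: [0↦4, 1↦1, 2↦0, 3↦2, 4↦3]  zeros at y ∈ {2}
  x = 2: [0↦4, 1↦2, 2↦0, 3↦4, 4↦0]  zeros at y ∈ {2, 4}
  x = 3: [0↦4, 1↦2, 2↦3, 3↦3, 4↦3]  zeros at y ∈ ∅
  x = 4: [0↦2, 1↦4, 2↦2, 3↦2, 4↦0]  zeros at y ∈ {4}
Collecting zeros: affine points = {(0, 2), (1, 2), (2, 2), (2, 4), (4, 4)}.
Total count |C(F_5)_aff| = 5.


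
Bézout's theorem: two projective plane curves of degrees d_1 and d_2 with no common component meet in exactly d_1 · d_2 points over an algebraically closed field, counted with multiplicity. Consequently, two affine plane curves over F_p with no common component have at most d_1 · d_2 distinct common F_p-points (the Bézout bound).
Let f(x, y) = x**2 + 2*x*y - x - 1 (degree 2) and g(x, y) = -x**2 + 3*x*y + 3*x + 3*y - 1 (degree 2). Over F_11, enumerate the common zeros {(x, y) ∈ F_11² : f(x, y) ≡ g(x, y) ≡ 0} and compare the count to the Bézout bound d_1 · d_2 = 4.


Common zeros: {(3, 1)}; count = 1; Bézout bound = 4.

deg(f) = 2, deg(g) = 2, so Bézout bound = 4.
Scan x ∈ F_11. For each x, list the y ∈ F_11 with f(x, y) ≡ 0 and those with g(x, y) ≡ 0 (mod 11); the common zeros in that column are the intersection.
  x = 0: f ≡ 0 at y ∈ ∅; g ≡ 0 at y ∈ {4}; common: ∅.
  x = 1: f ≡ 0 at y ∈ {6}; g ≡ 0 at y ∈ {9}; common: ∅.
  x = 2: f ≡ 0 at y ∈ {8}; g ≡ 0 at y ∈ {6}; common: ∅.
  x = 3: f ≡ 0 at y ∈ {1}; g ≡ 0 at y ∈ {1}; common: {1}.
  x = 4: f ≡ 0 at y ∈ {0}; g ≡ 0 at y ∈ {4}; common: ∅.
  x = 5: f ≡ 0 at y ∈ {8}; g ≡ 0 at y ∈ {0}; common: ∅.
  x = 6: f ≡ 0 at y ∈ {4}; g ≡ 0 at y ∈ {3}; common: ∅.
  x = 7: f ≡ 0 at y ∈ {1}; g ≡ 0 at y ∈ {9}; common: ∅.
  x = 8: f ≡ 0 at y ∈ {0}; g ≡ 0 at y ∈ {6}; common: ∅.
  x = 9: f ≡ 0 at y ∈ {4}; g ≡ 0 at y ∈ {0}; common: ∅.
  x = 10: f ≡ 0 at y ∈ {6}; g ≡ 0 at y ∈ ∅; common: ∅.
Collecting: common zeros = {(3, 1)}, so the count is 1.
Comparison with the Bézout bound: 1 ≤ 4 = deg(f)·deg(g), as expected for curves with no common component (the affine F_11-count falls short of the bound because intersections may lie at infinity, over extension fields, or carry multiplicity).


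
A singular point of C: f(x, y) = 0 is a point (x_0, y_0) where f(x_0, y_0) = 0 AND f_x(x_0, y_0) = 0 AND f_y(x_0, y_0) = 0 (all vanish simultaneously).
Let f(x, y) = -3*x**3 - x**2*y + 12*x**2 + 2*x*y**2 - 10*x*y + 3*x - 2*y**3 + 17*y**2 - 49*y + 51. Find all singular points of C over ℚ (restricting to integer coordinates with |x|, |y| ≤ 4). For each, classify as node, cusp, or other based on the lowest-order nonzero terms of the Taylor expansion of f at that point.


Singular points: {(1, 3)}; classification: cusp.

Compute partial derivatives:
  f_x = -9*x**2 - 2*x*y + 24*x + 2*y**2 - 10*y + 3.
  f_y = -x**2 + 4*x*y - 10*x - 6*y**2 + 34*y - 49.
Scan x_0 ∈ {−4, ..., 4}. For each x_0, f_y(x_0, y) is a polynomial in y; find its integer roots y ∈ {−4, ..., 4}, then test f_x and f at those candidates.
  x = -4: f_y(-4, y) = -6*y**2 + 18*y - 25; no integer root y with |y| ≤ 4.
  x = -3: f_y(-3, y) = -6*y**2 + 22*y - 28; no integer root y with |y| ≤ 4.
  x = -2: f_y(-2, y) = -6*y**2 + 26*y - 33; no integer root y with |y| ≤ 4.
  x = -1: f_y(-1, y) = -6*y**2 + 30*y - 40; no integer root y with |y| ≤ 4.
  x = 0: f_y(0, y) = -6*y**2 + 34*y - 49; no integer root y with |y| ≤ 4.
  x = 1: f_y(1, y) = -6*y**2 + 38*y - 60; vanishes at y ∈ {3}. (1, 3): f_x = 0, f = 0 — SINGULAR.
  x = 2: f_y(2, y) = -6*y**2 + 42*y - 73; no integer root y with |y| ≤ 4.
  x = 3: f_y(3, y) = -6*y**2 + 46*y - 88; vanishes at y ∈ {4}. (3, 4): f_x = -38 ≠ 0.
  x = 4: f_y(4, y) = -6*y**2 + 50*y - 105; no integer root y with |y| ≤ 4.
Only singular point on the grid: (1, 3).
Classify: substitute x = 1 + u, y = 3 + v and expand: f = -3*u**3 - u**2*v + 2*u*v**2 - 2*v**3 + v**2.
No constant or linear terms (consistent with a singular point). Quadratic part: v**2. Cubic part: -3*u**3 - u**2*v + 2*u*v**2 - 2*v**3.
The quadratic part v**2 is a perfect square, so there is a single (double) tangent line v = 0, i.e. y = 3. Restricting the cubic part to that line (v = 0) leaves -3*u**3 ≠ 0, so f is not divisible by v and the branch is v² ≈ 3*u**3 to lowest order — this is a cusp.
Classification: cusp.


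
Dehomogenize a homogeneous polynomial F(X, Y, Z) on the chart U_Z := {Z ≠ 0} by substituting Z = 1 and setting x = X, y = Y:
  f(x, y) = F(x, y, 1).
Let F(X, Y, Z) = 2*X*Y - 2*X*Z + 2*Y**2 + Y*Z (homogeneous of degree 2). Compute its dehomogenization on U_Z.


f(x, y) = 2*x*y - 2*x + 2*y**2 + y

On U_Z we set Z = 1. Each monomial c·X^i·Y^j·Z^k in F becomes c·x^i·y^j·1^k = c·x^i·y^j.
Substituting Z = 1: F(X, Y, 1) = 2*x*y - 2*x + 2*y**2 + y.
Note: deg(f) ≤ deg(F) = 2; strict inequality happens when F is divisible by Z (lost terms).


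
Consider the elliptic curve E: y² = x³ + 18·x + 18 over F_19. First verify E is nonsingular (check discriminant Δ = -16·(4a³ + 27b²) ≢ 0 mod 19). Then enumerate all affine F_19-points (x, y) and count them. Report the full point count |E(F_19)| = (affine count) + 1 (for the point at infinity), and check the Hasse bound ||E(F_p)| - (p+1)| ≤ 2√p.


Affine points = {(2, 9), (2, 10), (3, 2), (3, 17), (5, 9), (5, 10), (6, 0), (8, 3), (8, 16), (9, 4), (9, 15), (10, 1), (10, 18), (12, 9), (12, 10), (13, 6), (13, 13)}; affine count = 17; |E(F_19)| = 18.

Discriminant check: Δ ∝ 4a³ + 27b² = 4·18³ + 27·18² = 4·5832 + 27·324 ≡ 4 (mod 19). Nonzero ⇒ E is nonsingular.
For each x ∈ F_19, compute rhs = x³ + 18·x + 18 mod 19, then count y ∈ F_19 with y² ≡ rhs.
  x = 0: rhs = 18, matching y values: none (0 points).
  x = 1: rhs = 18, matching y values: none (0 points).
  x = 2: rhs = 5, matching y values: 9, 10 (2 points).
  x = 3: rhs = 4, matching y values: 2, 17 (2 points).
  x = 4: rhs = 2, matching y values: none (0 points).
  x = 5: rhs = 5, matching y values: 9, 10 (2 points).
  x = 6: rhs = 0, matching y values: 0 (1 points).
  x = 7: rhs = 12, matching y values: none (0 points).
  x = 8: rhs = 9, matching y values: 3, 16 (2 points).
  x = 9: rhs = 16, matching y values: 4, 15 (2 points).
  x = 10: rhs = 1, matching y values: 1, 18 (2 points).
  x = 11: rhs = 8, matching y values: none (0 points).
  x = 12: rhs = 5, matching y values: 9, 10 (2 points).
  x = 13: rhs = 17, matching y values: 6, 13 (2 points).
  x = 14: rhs = 12, matching y values: none (0 points).
  x = 15: rhs = 15, matching y values: none (0 points).
  x = 16: rhs = 13, matching y values: none (0 points).
  x = 17: rhs = 12, matching y values: none (0 points).
  x = 18: rhs = 18, matching y values: none (0 points).
Total affine count: 17.
Full point count |E(F_19)| = 17 + 1 = 18.
Hasse bound: |18 − (19+1)| = |-2| = 2 ≤ 2√19 ≈ 8.7178 ✓.


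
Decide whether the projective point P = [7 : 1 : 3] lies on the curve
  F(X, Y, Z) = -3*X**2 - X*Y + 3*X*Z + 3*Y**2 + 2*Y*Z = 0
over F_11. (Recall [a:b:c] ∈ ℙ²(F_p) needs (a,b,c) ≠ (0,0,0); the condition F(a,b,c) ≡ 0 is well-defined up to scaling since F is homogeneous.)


F(7,1,3) ≡ 6 (mod 11); P is NOT on the curve.

Evaluate F(7, 1, 3) term-by-term (mod 11).
  -3*X**2 ↦ -3·49·1·1 = -147
  -X*Y ↦ -1·7·1·1 = -7
  3*X*Z ↦ 3·7·1·3 = 63
  3*Y**2 ↦ 3·1·1·1 = 3
  2*Y*Z ↦ 2·1·1·3 = 6
Sum: F(7, 1, 3) = (-147) + (-7) + (63) + (3) + (6) = -82.
Reducing mod 11: -82 ≡ 6 (mod 11).
Since F(a, b, c) ≡ 6 ≠ 0 (mod 11), P does NOT lie on the curve.


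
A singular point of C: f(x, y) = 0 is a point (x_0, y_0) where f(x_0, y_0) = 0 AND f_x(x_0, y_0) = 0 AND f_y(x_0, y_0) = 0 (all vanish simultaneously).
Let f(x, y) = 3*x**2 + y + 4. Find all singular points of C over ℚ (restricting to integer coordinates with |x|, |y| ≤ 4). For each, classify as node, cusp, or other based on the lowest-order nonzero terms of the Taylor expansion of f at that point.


No singular points in the scanned grid; C is smooth there.

Compute partial derivatives:
  f_x = 6*x.
  f_y = 1.
f_y = 1 is a nonzero constant, so f_y never vanishes: no point (x, y) can satisfy f = f_x = f_y = 0. In particular no (x, y) ∈ {−4, ..., 4}² is singular; the curve is smooth.


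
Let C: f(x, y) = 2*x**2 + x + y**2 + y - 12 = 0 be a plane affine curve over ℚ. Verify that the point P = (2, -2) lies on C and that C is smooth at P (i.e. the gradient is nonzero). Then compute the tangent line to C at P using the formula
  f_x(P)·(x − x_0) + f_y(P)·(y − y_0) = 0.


Tangent line at P: 9*x - 3*y - 24 = 0.

Step 1: f(2, -2) = 0, so P lies on C.
Step 2: partial derivatives
  f_x(x, y) = 4*x + 1, f_y(x, y) = 2*y + 1.
  f_x(P) = 9, f_y(P) = -3 (gradient nonzero, so P is smooth).
Step 3: tangent line at P: 9·(x − 2) + -3·(y − -2) = 0.
Expanding: 9*x - 3*y - 24 = 0.


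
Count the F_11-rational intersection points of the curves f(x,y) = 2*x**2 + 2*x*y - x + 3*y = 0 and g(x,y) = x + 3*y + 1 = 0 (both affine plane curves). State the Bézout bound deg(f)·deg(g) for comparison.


Common zeros: ∅; count = 0; Bézout bound = 2.

deg(f) = 2, deg(g) = 1, so Bézout bound = 2.
Scan x ∈ F_11. For each x, list the y ∈ F_11 with f(x, y) ≡ 0 and those with g(x, y) ≡ 0 (mod 11); the common zeros in that column are the intersection.
  x = 0: f ≡ 0 at y ∈ {0}; g ≡ 0 at y ∈ {7}; common: ∅.
  x = 1: f ≡ 0 at y ∈ {2}; g ≡ 0 at y ∈ {3}; common: ∅.
  x = 2: f ≡ 0 at y ∈ {7}; g ≡ 0 at y ∈ {10}; common: ∅.
  x = 3: f ≡ 0 at y ∈ {2}; g ≡ 0 at y ∈ {6}; common: ∅.
  x = 4: f ≡ 0 at y ∈ ∅; g ≡ 0 at y ∈ {2}; common: ∅.
  x = 5: f ≡ 0 at y ∈ {5}; g ≡ 0 at y ∈ {9}; common: ∅.
  x = 6: f ≡ 0 at y ∈ {0}; g ≡ 0 at y ∈ {5}; common: ∅.
  x = 7: f ≡ 0 at y ∈ {5}; g ≡ 0 at y ∈ {1}; common: ∅.
  x = 8: f ≡ 0 at y ∈ {7}; g ≡ 0 at y ∈ {8}; common: ∅.
  x = 9: f ≡ 0 at y ∈ {10}; g ≡ 0 at y ∈ {4}; common: ∅.
  x = 10: f ≡ 0 at y ∈ {8}; g ≡ 0 at y ∈ {0}; common: ∅.
Collecting: common zeros = ∅, so the count is 0.
Comparison with the Bézout bound: 0 ≤ 2 = deg(f)·deg(g), as expected for curves with no common component (the affine F_11-count falls short of the bound because intersections may lie at infinity, over extension fields, or carry multiplicity).


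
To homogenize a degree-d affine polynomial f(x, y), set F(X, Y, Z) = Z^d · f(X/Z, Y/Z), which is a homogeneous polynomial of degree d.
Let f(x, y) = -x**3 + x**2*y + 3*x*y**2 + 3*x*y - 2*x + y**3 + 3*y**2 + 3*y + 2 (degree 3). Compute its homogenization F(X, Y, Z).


F(X, Y, Z) = -X**3 + X**2*Y + 3*X*Y**2 + 3*X*Y*Z - 2*X*Z**2 + Y**3 + 3*Y**2*Z + 3*Y*Z**2 + 2*Z**3

deg(f) = 3.
Substitute x = X/Z, y = Y/Z into f, then multiply by Z^3.
  monomial -1·x^3·y^0 ↦ -1·X^3·Y^0·Z^0.
  monomial 1·x^2·y^1 ↦ 1·X^2·Y^1·Z^0.
  monomial 3·x^1·y^2 ↦ 3·X^1·Y^2·Z^0.
  monomial 3·x^1·y^1 ↦ 3·X^1·Y^1·Z^1.
  monomial -2·x^1·y^0 ↦ -2·X^1·Y^0·Z^2.
  monomial 1·x^0·y^3 ↦ 1·X^0·Y^3·Z^0.
  monomial 3·x^0·y^2 ↦ 3·X^0·Y^2·Z^1.
  monomial 3·x^0·y^1 ↦ 3·X^0·Y^1·Z^2.
  monomial 2·x^0·y^0 ↦ 2·X^0·Y^0·Z^3.
Collecting: F(X, Y, Z) = -X**3 + X**2*Y + 3*X*Y**2 + 3*X*Y*Z - 2*X*Z**2 + Y**3 + 3*Y**2*Z + 3*Y*Z**2 + 2*Z**3.


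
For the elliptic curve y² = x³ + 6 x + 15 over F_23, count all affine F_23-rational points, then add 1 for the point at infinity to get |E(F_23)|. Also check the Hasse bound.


Affine points = {(2, 9), (2, 14), (5, 3), (5, 20), (7, 3), (7, 20), (8, 0), (9, 4), (9, 19), (11, 3), (11, 20), (13, 6), (13, 17), (17, 4), (17, 19), (20, 4), (20, 19), (21, 8), (21, 15), (22, 10), (22, 13)}; affine count = 21; |E(F_23)| = 22.

Discriminant check: Δ ∝ 4a³ + 27b² = 4·6³ + 27·15² = 4·216 + 27·225 ≡ 16 (mod 23). Nonzero ⇒ E is nonsingular.
For each x ∈ F_23, compute rhs = x³ + 6·x + 15 mod 23, then count y ∈ F_23 with y² ≡ rhs.
  x = 0: rhs = 15, matching y values: none (0 points).
  x = 1: rhs = 22, matching y values: none (0 points).
  x = 2: rhs = 12, matching y values: 9, 14 (2 points).
  x = 3: rhs = 14, matching y values: none (0 points).
  x = 4: rhs = 11, matching y values: none (0 points).
  x = 5: rhs = 9, matching y values: 3, 20 (2 points).
  x = 6: rhs = 14, matching y values: none (0 points).
  x = 7: rhs = 9, matching y values: 3, 20 (2 points).
  x = 8: rhs = 0, matching y values: 0 (1 points).
  x = 9: rhs = 16, matching y values: 4, 19 (2 points).
  x = 10: rhs = 17, matching y values: none (0 points).
  x = 11: rhs = 9, matching y values: 3, 20 (2 points).
  x = 12: rhs = 21, matching y values: none (0 points).
  x = 13: rhs = 13, matching y values: 6, 17 (2 points).
  x = 14: rhs = 14, matching y values: none (0 points).
  x = 15: rhs = 7, matching y values: none (0 points).
  x = 16: rhs = 21, matching y values: none (0 points).
  x = 17: rhs = 16, matching y values: 4, 19 (2 points).
  x = 18: rhs = 21, matching y values: none (0 points).
  x = 19: rhs = 19, matching y values: none (0 points).
  x = 20: rhs = 16, matching y values: 4, 19 (2 points).
  x = 21: rhs = 18, matching y values: 8, 15 (2 points).
  x = 22: rhs = 8, matching y values: 10, 13 (2 points).
Total affine count: 21.
Full point count |E(F_23)| = 21 + 1 = 22.
Hasse bound: |22 − (23+1)| = |-2| = 2 ≤ 2√23 ≈ 9.5917 ✓.


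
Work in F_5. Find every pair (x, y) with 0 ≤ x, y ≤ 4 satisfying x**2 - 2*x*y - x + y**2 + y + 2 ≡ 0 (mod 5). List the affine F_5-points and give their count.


Affine F_5-points: ∅; count = 0.

For each of the 25 pairs (x, y) ∈ F_5², evaluate f(x, y) mod 5. Record the zeros.
  x = 0: [0↦2, 1↦4, 2↦3, 3↦4, 4↦2]  zeros at y ∈ ∅
  x = 1: [0↦2, 1↦2, 2↦4, 3↦3, 4↦4]  zeros at y ∈ ∅
  x = 2: [0↦4, 1↦2, 2↦2, 3↦4, 4↦3]  zeros at y ∈ ∅
  x = 3: [0↦3, 1↦4, 2↦2, 3↦2, 4↦4]  zeros at y ∈ ∅
  x = 4: [0↦4, 1↦3, 2↦4, 3↦2, 4↦2]  zeros at y ∈ ∅
Collecting zeros: affine points = ∅.
Total count |C(F_5)_aff| = 0.


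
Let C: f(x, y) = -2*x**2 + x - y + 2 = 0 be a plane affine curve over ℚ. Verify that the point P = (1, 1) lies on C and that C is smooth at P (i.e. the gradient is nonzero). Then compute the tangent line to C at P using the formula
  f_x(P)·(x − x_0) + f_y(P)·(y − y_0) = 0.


Tangent line at P: -3*x - y + 4 = 0.

Step 1: f(1, 1) = 0, so P lies on C.
Step 2: partial derivatives
  f_x(x, y) = 1 - 4*x, f_y(x, y) = -1.
  f_x(P) = -3, f_y(P) = -1 (gradient nonzero, so P is smooth).
Step 3: tangent line at P: -3·(x − 1) + -1·(y − 1) = 0.
Expanding: -3*x - y + 4 = 0.


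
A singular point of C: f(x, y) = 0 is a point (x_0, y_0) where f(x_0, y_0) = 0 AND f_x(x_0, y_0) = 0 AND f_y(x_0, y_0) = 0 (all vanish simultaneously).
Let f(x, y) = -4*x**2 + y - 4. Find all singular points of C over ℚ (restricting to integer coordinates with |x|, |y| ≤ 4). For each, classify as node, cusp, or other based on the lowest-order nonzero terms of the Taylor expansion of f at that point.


No singular points in the scanned grid; C is smooth there.

Compute partial derivatives:
  f_x = -8*x.
  f_y = 1.
f_y = 1 is a nonzero constant, so f_y never vanishes: no point (x, y) can satisfy f = f_x = f_y = 0. In particular no (x, y) ∈ {−4, ..., 4}² is singular; the curve is smooth.


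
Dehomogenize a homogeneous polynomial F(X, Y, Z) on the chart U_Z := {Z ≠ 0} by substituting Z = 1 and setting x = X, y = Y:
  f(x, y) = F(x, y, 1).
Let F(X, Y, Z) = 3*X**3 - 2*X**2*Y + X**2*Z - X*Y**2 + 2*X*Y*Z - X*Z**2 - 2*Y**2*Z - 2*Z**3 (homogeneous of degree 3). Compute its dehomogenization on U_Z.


f(x, y) = 3*x**3 - 2*x**2*y + x**2 - x*y**2 + 2*x*y - x - 2*y**2 - 2

On U_Z we set Z = 1. Each monomial c·X^i·Y^j·Z^k in F becomes c·x^i·y^j·1^k = c·x^i·y^j.
Substituting Z = 1: F(X, Y, 1) = 3*x**3 - 2*x**2*y + x**2 - x*y**2 + 2*x*y - x - 2*y**2 - 2.
Note: deg(f) ≤ deg(F) = 3; strict inequality happens when F is divisible by Z (lost terms).


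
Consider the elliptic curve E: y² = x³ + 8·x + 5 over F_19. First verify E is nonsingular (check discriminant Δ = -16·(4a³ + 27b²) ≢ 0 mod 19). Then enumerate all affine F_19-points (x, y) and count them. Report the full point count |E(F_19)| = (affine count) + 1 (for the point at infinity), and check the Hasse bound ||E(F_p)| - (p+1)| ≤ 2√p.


Affine points = {(0, 9), (0, 10), (4, 5), (4, 14), (7, 9), (7, 10), (8, 7), (8, 12), (12, 9), (12, 10), (13, 8), (13, 11), (14, 7), (14, 12), (15, 2), (15, 17), (16, 7), (16, 12), (17, 0)}; affine count = 19; |E(F_19)| = 20.

Discriminant check: Δ ∝ 4a³ + 27b² = 4·8³ + 27·5² = 4·512 + 27·25 ≡ 6 (mod 19). Nonzero ⇒ E is nonsingular.
For each x ∈ F_19, compute rhs = x³ + 8·x + 5 mod 19, then count y ∈ F_19 with y² ≡ rhs.
  x = 0: rhs = 5, matching y values: 9, 10 (2 points).
  x = 1: rhs = 14, matching y values: none (0 points).
  x = 2: rhs = 10, matching y values: none (0 points).
  x = 3: rhs = 18, matching y values: none (0 points).
  x = 4: rhs = 6, matching y values: 5, 14 (2 points).
  x = 5: rhs = 18, matching y values: none (0 points).
  x = 6: rhs = 3, matching y values: none (0 points).
  x = 7: rhs = 5, matching y values: 9, 10 (2 points).
  x = 8: rhs = 11, matching y values: 7, 12 (2 points).
  x = 9: rhs = 8, matching y values: none (0 points).
  x = 10: rhs = 2, matching y values: none (0 points).
  x = 11: rhs = 18, matching y values: none (0 points).
  x = 12: rhs = 5, matching y values: 9, 10 (2 points).
  x = 13: rhs = 7, matching y values: 8, 11 (2 points).
  x = 14: rhs = 11, matching y values: 7, 12 (2 points).
  x = 15: rhs = 4, matching y values: 2, 17 (2 points).
  x = 16: rhs = 11, matching y values: 7, 12 (2 points).
  x = 17: rhs = 0, matching y values: 0 (1 points).
  x = 18: rhs = 15, matching y values: none (0 points).
Total affine count: 19.
Full point count |E(F_19)| = 19 + 1 = 20.
Hasse bound: |20 − (19+1)| = |0| = 0 ≤ 2√19 ≈ 8.7178 ✓.


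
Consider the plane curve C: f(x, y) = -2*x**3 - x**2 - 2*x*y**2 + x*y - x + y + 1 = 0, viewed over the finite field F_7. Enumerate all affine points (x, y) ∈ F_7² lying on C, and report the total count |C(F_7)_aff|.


Affine F_7-points: {(0, 6), (1, 2), (1, 6), (2, 0), (2, 6), (4, 0), (4, 5), (6, 3), (6, 4)}; count = 9.

For each of the 49 pairs (x, y) ∈ F_7², evaluate f(x, y) mod 7. Record the zeros.
  x = 0: [0↦1, 1↦2, 2↦3, 3↦4, 4↦5, 5↦6, 6↦0]  zeros at y ∈ {6}
  x = 1: [0↦4, 1↦4, 2↦0, 3↦6, 4↦1, 5↦6, 6↦0]  zeros at y ∈ {2, 6}
  x = 2: [0↦0, 1↦6, 2↦4, 3↦1, 4↦4, 5↦6, 6↦0]  zeros at y ∈ {0, 6}
  x = 3: [0↦5, 1↦3, 2↦3, 3↦5, 4↦2, 5↦1, 6↦2]  zeros at y ∈ ∅
  x = 4: [0↦0, 1↦4, 2↦6, 3↦6, 4↦4, 5↦0, 6↦1]  zeros at y ∈ {0, 5}
  x = 5: [0↦1, 1↦4, 2↦1, 3↦6, 4↦5, 5↦5, 6↦6]  zeros at y ∈ ∅
  x = 6: [0↦3, 1↦5, 2↦4, 3↦0, 4↦0, 5↦4, 6↦5]  zeros at y ∈ {3, 4}
Collecting zeros: affine points = {(0, 6), (1, 2), (1, 6), (2, 0), (2, 6), (4, 0), (4, 5), (6, 3), (6, 4)}.
Total count |C(F_7)_aff| = 9.


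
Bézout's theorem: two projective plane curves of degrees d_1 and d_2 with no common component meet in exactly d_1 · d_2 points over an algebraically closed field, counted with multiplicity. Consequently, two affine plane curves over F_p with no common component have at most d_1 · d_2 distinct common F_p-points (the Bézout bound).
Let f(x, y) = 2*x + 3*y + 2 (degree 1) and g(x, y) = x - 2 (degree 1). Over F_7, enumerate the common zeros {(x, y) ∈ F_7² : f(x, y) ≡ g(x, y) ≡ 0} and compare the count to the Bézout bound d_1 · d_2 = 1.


Common zeros: {(2, 5)}; count = 1; Bézout bound = 1.

deg(f) = 1, deg(g) = 1, so Bézout bound = 1.
Scan x ∈ F_7. For each x, list the y ∈ F_7 with f(x, y) ≡ 0 and those with g(x, y) ≡ 0 (mod 7); the common zeros in that column are the intersection.
  x = 0: f ≡ 0 at y ∈ {4}; g ≡ 0 at y ∈ ∅; common: ∅.
  x = 1: f ≡ 0 at y ∈ {1}; g ≡ 0 at y ∈ ∅; common: ∅.
  x = 2: f ≡ 0 at y ∈ {5}; g ≡ 0 at y ∈ {0, 1, 2, 3, 4, 5, 6}; common: {5}.
  x = 3: f ≡ 0 at y ∈ {2}; g ≡ 0 at y ∈ ∅; common: ∅.
  x = 4: f ≡ 0 at y ∈ {6}; g ≡ 0 at y ∈ ∅; common: ∅.
  x = 5: f ≡ 0 at y ∈ {3}; g ≡ 0 at y ∈ ∅; common: ∅.
  x = 6: f ≡ 0 at y ∈ {0}; g ≡ 0 at y ∈ ∅; common: ∅.
Collecting: common zeros = {(2, 5)}, so the count is 1.
Comparison with the Bézout bound: 1 ≤ 1 = deg(f)·deg(g), as expected for curves with no common component (the bound is attained).


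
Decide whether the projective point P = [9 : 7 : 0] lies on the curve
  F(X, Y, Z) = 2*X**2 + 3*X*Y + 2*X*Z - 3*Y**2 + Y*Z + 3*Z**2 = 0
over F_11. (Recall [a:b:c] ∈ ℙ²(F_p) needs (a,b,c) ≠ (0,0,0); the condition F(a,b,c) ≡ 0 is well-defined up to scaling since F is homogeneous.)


F(9,7,0) ≡ 6 (mod 11); P is NOT on the curve.

Evaluate F(9, 7, 0) term-by-term (mod 11).
  2*X**2 ↦ 2·81·1·1 = 162
  3*X*Y ↦ 3·9·7·1 = 189
  2*X*Z ↦ 2·9·1·0 = 0
  -3*Y**2 ↦ -3·1·49·1 = -147
  Y*Z ↦ 1·1·7·0 = 0
  3*Z**2 ↦ 3·1·1·0 = 0
Sum: F(9, 7, 0) = (162) + (189) + (0) + (-147) + (0) + (0) = 204.
Reducing mod 11: 204 ≡ 6 (mod 11).
Since F(a, b, c) ≡ 6 ≠ 0 (mod 11), P does NOT lie on the curve.


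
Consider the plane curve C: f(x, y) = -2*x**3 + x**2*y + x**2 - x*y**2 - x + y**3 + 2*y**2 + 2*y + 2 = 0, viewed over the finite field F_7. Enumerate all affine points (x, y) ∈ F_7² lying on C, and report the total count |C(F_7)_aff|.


Affine F_7-points: {(0, 1), (1, 0), (3, 1), (5, 1), (5, 3), (5, 6)}; count = 6.

For each of the 49 pairs (x, y) ∈ F_7², evaluate f(x, y) mod 7. Record the zeros.
  x = 0: [0↦2, 1↦0, 2↦1, 3↦4, 4↦1, 5↦5, 6↦1]  zeros at y ∈ {1}
  x = 1: [0↦0, 1↦5, 2↦4, 3↦3, 4↦1, 5↦4, 6↦4]  zeros at y ∈ {0}
  x = 2: [0↦2, 1↦2, 2↦1, 3↦5, 4↦6, 5↦3, 6↦2]  zeros at y ∈ ∅
  x = 3: [0↦3, 1↦0, 2↦1, 3↦5, 4↦4, 5↦4, 6↦4]  zeros at y ∈ {1}
  x = 4: [0↦5, 1↦1, 2↦6, 3↦5, 4↦4, 5↦2, 6↦5]  zeros at y ∈ ∅
  x = 5: [0↦3, 1↦0, 2↦4, 3↦0, 4↦1, 5↦6, 6↦0]  zeros at y ∈ {1, 3, 6}
  x = 6: [0↦6, 1↦6, 2↦4, 3↦6, 4↦4, 5↦4, 6↦5]  zeros at y ∈ ∅
Collecting zeros: affine points = {(0, 1), (1, 0), (3, 1), (5, 1), (5, 3), (5, 6)}.
Total count |C(F_7)_aff| = 6.


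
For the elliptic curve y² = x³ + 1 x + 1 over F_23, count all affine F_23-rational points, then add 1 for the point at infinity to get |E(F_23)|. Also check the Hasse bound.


Affine points = {(0, 1), (0, 22), (1, 7), (1, 16), (3, 10), (3, 13), (4, 0), (5, 4), (5, 19), (6, 4), (6, 19), (7, 11), (7, 12), (9, 7), (9, 16), (11, 3), (11, 20), (12, 4), (12, 19), (13, 7), (13, 16), (17, 3), (17, 20), (18, 3), (18, 20), (19, 5), (19, 18)}; affine count = 27; |E(F_23)| = 28.

Discriminant check: Δ ∝ 4a³ + 27b² = 4·1³ + 27·1² = 4·1 + 27·1 ≡ 8 (mod 23). Nonzero ⇒ E is nonsingular.
For each x ∈ F_23, compute rhs = x³ + 1·x + 1 mod 23, then count y ∈ F_23 with y² ≡ rhs.
  x = 0: rhs = 1, matching y values: 1, 22 (2 points).
  x = 1: rhs = 3, matching y values: 7, 16 (2 points).
  x = 2: rhs = 11, matching y values: none (0 points).
  x = 3: rhs = 8, matching y values: 10, 13 (2 points).
  x = 4: rhs = 0, matching y values: 0 (1 points).
  x = 5: rhs = 16, matching y values: 4, 19 (2 points).
  x = 6: rhs = 16, matching y values: 4, 19 (2 points).
  x = 7: rhs = 6, matching y values: 11, 12 (2 points).
  x = 8: rhs = 15, matching y values: none (0 points).
  x = 9: rhs = 3, matching y values: 7, 16 (2 points).
  x = 10: rhs = 22, matching y values: none (0 points).
  x = 11: rhs = 9, matching y values: 3, 20 (2 points).
  x = 12: rhs = 16, matching y values: 4, 19 (2 points).
  x = 13: rhs = 3, matching y values: 7, 16 (2 points).
  x = 14: rhs = 22, matching y values: none (0 points).
  x = 15: rhs = 10, matching y values: none (0 points).
  x = 16: rhs = 19, matching y values: none (0 points).
  x = 17: rhs = 9, matching y values: 3, 20 (2 points).
  x = 18: rhs = 9, matching y values: 3, 20 (2 points).
  x = 19: rhs = 2, matching y values: 5, 18 (2 points).
  x = 20: rhs = 17, matching y values: none (0 points).
  x = 21: rhs = 14, matching y values: none (0 points).
  x = 22: rhs = 22, matching y values: none (0 points).
Total affine count: 27.
Full point count |E(F_23)| = 27 + 1 = 28.
Hasse bound: |28 − (23+1)| = |4| = 4 ≤ 2√23 ≈ 9.5917 ✓.


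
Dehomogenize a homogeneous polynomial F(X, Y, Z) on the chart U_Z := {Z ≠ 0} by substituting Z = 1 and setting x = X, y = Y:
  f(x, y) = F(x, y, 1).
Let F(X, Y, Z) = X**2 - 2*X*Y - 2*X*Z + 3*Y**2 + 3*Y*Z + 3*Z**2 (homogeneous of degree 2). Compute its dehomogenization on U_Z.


f(x, y) = x**2 - 2*x*y - 2*x + 3*y**2 + 3*y + 3

On U_Z we set Z = 1. Each monomial c·X^i·Y^j·Z^k in F becomes c·x^i·y^j·1^k = c·x^i·y^j.
Substituting Z = 1: F(X, Y, 1) = x**2 - 2*x*y - 2*x + 3*y**2 + 3*y + 3.
Note: deg(f) ≤ deg(F) = 2; strict inequality happens when F is divisible by Z (lost terms).


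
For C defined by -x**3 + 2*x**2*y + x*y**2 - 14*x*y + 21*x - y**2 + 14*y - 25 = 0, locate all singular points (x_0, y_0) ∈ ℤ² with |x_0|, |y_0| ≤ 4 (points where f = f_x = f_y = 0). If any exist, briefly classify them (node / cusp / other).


Singular points: {(2, 3)}; classification: cusp.

Compute partial derivatives:
  f_x = -3*x**2 + 4*x*y + y**2 - 14*y + 21.
  f_y = 2*x**2 + 2*x*y - 14*x - 2*y + 14.
Scan x_0 ∈ {−4, ..., 4}. For each x_0, f_y(x_0, y) is a polynomial in y; find its integer roots y ∈ {−4, ..., 4}, then test f_x and f at those candidates.
  x = -4: f_y(-4, y) = 102 - 10*y; no integer root y with |y| ≤ 4.
  x = -3: f_y(-3, y) = 74 - 8*y; no integer root y with |y| ≤ 4.
  x = -2: f_y(-2, y) = 50 - 6*y; no integer root y with |y| ≤ 4.
  x = -1: f_y(-1, y) = 30 - 4*y; no integer root y with |y| ≤ 4.
  x = 0: f_y(0, y) = 14 - 2*y; no integer root y with |y| ≤ 4.
  x = 1: f_y(1, y) = 2; no integer root y with |y| ≤ 4.
  x = 2: f_y(2, y) = 2*y - 6; vanishes at y ∈ {3}. (2, 3): f_x = 0, f = 0 — SINGULAR.
  x = 3: f_y(3, y) = 4*y - 10; no integer root y with |y| ≤ 4.
  x = 4: f_y(4, y) = 6*y - 10; no integer root y with |y| ≤ 4.
Only singular point on the grid: (2, 3).
Classify: substitute x = 2 + u, y = 3 + v and expand: f = -u**3 + 2*u**2*v + u*v**2 + v**2.
No constant or linear terms (consistent with a singular point). Quadratic part: v**2. Cubic part: -u**3 + 2*u**2*v + u*v**2.
The quadratic part v**2 is a perfect square, so there is a single (double) tangent line v = 0, i.e. y = 3. Restricting the cubic part to that line (v = 0) leaves -u**3 ≠ 0, so f is not divisible by v and the branch is v² ≈ u**3 to lowest order — this is a cusp.
Classification: cusp.
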